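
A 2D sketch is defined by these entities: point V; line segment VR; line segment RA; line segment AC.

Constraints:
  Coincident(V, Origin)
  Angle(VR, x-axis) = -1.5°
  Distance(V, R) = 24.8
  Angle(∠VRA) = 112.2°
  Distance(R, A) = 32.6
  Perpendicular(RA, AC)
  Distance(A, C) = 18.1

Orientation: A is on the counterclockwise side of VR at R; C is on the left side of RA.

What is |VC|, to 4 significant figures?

42.25

∠VRA = 112.2°, so RA runs at -1.5° + (180° − 112.2°) = 66.30° from the x-axis; with |RA| = 32.6, A = R + 32.6·(cos 66.30°, sin 66.30°) = (37.89, 29.20). RA is perpendicular to AC; with |AC| = 18.1 on the left of RA, C = A + 18.1·(-0.9157, 0.4019) = (21.32, 36.48). Then |VC| = |C − V| = 42.25.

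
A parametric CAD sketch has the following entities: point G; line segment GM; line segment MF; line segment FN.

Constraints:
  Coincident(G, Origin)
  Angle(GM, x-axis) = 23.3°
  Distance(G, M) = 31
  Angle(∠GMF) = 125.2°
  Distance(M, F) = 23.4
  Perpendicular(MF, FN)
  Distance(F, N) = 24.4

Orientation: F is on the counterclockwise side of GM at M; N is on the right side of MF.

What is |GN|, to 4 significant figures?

64.62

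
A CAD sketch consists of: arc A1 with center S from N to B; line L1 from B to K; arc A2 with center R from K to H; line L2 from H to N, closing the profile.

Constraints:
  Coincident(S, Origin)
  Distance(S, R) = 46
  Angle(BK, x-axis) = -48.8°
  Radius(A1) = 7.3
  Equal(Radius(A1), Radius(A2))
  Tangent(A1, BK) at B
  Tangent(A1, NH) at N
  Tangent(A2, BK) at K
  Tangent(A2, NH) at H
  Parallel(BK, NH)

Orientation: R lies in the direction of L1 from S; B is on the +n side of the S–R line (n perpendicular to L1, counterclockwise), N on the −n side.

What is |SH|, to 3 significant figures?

46.6

Tangency of A1 to both parallel lines with radius 7.3 puts B and N at S ± 7.3·n: B = (5.49, 4.81), N = (-5.49, -4.81). Equal radii place K and H the same way about R: K = R + 7.3·n = (35.8, -29.8), H = R − 7.3·n = (24.8, -39.4). Then |SH| = |H − S| = 46.6.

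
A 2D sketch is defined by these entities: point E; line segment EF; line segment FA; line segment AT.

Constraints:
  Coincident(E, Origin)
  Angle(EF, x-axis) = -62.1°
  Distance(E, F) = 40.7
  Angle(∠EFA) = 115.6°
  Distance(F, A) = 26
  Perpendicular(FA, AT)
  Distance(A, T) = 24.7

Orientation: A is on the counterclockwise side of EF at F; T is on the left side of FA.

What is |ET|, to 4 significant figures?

45.21

∠EFA = 115.6°, so FA runs at -62.1° + (180° − 115.6°) = 2.300° from the x-axis; with |FA| = 26.0, A = F + 26.0·(cos 2.300°, sin 2.300°) = (45.02, -34.93). FA is perpendicular to AT; with |AT| = 24.7 on the left of FA, T = A + 24.7·(-0.04013, 0.9992) = (44.03, -10.25). Then |ET| = |T − E| = 45.21.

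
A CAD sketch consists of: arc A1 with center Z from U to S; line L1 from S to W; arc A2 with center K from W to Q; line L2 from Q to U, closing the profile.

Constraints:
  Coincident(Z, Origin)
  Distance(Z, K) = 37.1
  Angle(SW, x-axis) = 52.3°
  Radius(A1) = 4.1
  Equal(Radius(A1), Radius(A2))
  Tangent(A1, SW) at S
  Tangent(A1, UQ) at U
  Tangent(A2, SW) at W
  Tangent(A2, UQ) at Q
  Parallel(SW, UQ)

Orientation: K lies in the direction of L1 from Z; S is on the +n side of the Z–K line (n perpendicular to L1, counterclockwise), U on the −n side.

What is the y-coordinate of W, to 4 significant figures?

31.86

The slot axis is L1's direction at 52.3°, so u = (cos 52.3°, sin 52.3°) = (0.6115, 0.7912) and n = (−sin 52.3°, cos 52.3°) = (-0.7912, 0.6115). Z is at the origin and K lies 37.1 along u from Z, so K = 37.1·u = (22.69, 29.35). Tangency of A1 to both parallel lines with radius 4.1 puts S and U at Z ± 4.1·n: S = (-3.244, 2.507), U = (3.244, -2.507). Equal radii place W and Q the same way about K: W = K + 4.1·n = (19.44, 31.86), Q = K − 4.1·n = (25.93, 26.85). So W.y = 31.86.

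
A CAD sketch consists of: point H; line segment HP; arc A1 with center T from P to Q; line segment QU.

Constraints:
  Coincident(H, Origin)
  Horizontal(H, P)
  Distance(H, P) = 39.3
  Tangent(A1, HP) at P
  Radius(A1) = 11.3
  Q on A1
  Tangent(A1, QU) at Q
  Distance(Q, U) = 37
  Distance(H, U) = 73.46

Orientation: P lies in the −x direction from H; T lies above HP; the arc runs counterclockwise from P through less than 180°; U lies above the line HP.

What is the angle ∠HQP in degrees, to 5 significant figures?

80.469°

H is at the origin; HP is horizontal with |HP| = 39.3 and P on the −x side, so P = (-39.300, 0.0000). Tangency of A1 to HP means the radius TP is perpendicular to HP, so T = P + (0, 11.3) = (-39.300, 11.300). Since TQ ⟂ QU (tangency), |TU| = √(11.3² + 37.0²) = 38.687 regardless of where Q sits on A1. So U lies on both circle(H, 73.46) and circle(T, 38.687); the above-HP intersection is U = (-57.883, 45.232). Q is the foot of the tangent from U: Q = (-31.407, 19.386).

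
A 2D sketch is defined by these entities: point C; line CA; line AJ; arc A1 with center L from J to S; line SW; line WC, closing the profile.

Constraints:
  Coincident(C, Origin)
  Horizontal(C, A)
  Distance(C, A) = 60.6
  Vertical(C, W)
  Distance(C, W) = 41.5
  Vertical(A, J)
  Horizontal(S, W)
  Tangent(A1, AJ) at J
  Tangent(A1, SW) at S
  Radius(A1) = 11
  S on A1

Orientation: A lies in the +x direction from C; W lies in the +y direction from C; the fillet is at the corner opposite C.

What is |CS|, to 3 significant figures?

64.7

C is at the origin; CA is horizontal with |CA| = 60.6 and A on the +x side, so A = (60.6, 0.00). CW is vertical with |CW| = 41.5 and W on the +y side, so W = (0.00, 41.5). The virtual corner opposite C is at (60.6, 41.5). The tangent condition forces LJ to be normal to AJ and since A1 is tangent to SW there, LS ⟂ SW, with radius 11.0, so the center L sits 11.0 in from both sides at L = (49.6, 30.5). That places the tangent points at J = (60.6, 30.5) on AJ and S = (49.6, 41.5) on SW. Then |CS| = |S − C| = 64.7.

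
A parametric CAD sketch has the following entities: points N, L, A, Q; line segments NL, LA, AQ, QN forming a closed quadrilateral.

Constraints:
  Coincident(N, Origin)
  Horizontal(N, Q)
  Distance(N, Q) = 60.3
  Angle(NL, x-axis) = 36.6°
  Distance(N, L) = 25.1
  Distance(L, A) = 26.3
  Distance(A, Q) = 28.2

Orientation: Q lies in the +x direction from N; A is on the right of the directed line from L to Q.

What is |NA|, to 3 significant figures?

34.1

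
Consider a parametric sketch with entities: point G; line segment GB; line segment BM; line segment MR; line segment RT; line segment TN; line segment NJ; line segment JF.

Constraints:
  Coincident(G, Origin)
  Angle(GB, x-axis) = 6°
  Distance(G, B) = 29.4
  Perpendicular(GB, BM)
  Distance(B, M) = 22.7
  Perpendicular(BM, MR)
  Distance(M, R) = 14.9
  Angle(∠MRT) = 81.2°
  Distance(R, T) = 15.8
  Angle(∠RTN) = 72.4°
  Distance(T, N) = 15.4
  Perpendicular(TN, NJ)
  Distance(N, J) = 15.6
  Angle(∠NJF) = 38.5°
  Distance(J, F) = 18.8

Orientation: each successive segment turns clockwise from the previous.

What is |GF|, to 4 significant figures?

22.00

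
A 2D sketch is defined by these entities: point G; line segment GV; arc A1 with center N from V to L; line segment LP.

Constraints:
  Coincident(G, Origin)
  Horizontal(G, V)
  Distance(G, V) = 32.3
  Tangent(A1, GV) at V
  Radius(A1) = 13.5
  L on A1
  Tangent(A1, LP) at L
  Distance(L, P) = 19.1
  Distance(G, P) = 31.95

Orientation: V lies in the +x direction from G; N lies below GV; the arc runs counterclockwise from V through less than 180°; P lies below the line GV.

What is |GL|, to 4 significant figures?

21.72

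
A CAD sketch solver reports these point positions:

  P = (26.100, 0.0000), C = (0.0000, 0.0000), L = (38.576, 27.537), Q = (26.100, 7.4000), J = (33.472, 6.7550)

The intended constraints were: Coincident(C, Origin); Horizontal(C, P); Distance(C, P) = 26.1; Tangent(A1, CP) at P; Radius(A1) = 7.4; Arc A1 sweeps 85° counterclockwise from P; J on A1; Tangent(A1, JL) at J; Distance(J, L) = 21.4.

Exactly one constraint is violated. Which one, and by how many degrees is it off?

Tangent(A1, JL) at J — off by 8.80°.

C = (0.00, 0.00) ✓; C.y = 0.00, P.y = 0.00 ✓; |CP| = 26.10 ✓; ∠(QP, PC) = 90.00° ✓; |QP| = 7.400 ✓; bearing(Q→J) − bearing(Q→P) = 85.00° ✓; |QJ| = 7.400 ✓; ∠(QJ, JL) = 98.80° ✗; |JL| = 21.40 ✓.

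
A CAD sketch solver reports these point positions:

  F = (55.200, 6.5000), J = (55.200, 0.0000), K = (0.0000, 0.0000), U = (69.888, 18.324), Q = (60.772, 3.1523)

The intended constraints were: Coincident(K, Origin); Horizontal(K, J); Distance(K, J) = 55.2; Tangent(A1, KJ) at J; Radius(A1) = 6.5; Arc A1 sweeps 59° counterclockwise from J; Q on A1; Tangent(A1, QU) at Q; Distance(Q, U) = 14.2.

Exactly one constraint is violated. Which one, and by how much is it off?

Distance(Q, U) = 14.2 — off by 3.50.

K = (0.00, 0.00) ✓; K.y = 0.00, J.y = 0.00 ✓; |KJ| = 55.20 ✓; ∠(FJ, JK) = 90.00° ✓; |FJ| = 6.500 ✓; bearing(F→Q) − bearing(F→J) = 59.00° ✓; |FQ| = 6.500 ✓; ∠(FQ, QU) = 90.00° ✓; |QU| = 17.70 ✗.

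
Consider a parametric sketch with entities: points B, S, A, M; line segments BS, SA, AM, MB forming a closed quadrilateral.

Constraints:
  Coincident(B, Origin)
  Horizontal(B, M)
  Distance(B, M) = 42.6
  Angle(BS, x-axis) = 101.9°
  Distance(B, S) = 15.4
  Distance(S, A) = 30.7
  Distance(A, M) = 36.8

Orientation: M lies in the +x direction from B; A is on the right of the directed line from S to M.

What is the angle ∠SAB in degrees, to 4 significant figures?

9.859°

Checks: BS at 101.9° ✓; |SA| = 30.70 ✓; |AM| = 36.80 ✓.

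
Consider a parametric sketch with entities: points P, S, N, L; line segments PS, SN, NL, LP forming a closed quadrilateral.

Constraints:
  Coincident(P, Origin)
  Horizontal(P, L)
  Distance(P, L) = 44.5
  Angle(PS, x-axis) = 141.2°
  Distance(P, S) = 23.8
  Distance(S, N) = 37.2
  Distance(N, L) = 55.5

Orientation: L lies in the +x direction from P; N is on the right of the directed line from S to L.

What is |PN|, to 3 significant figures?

21.7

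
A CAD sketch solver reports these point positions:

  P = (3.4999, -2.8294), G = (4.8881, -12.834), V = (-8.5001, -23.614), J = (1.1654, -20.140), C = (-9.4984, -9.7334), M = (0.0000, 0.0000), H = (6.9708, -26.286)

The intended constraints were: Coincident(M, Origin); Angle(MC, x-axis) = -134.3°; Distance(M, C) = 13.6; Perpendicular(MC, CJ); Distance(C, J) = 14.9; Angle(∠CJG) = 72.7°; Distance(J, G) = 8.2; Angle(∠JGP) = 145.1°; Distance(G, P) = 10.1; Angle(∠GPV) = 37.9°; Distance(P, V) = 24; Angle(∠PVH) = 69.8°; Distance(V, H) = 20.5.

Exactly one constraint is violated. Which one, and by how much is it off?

Distance(V, H) = 20.5 — off by 4.80.

M = (0.00, 0.00) ✓; MC at -134.3° ✓; |MC| = 13.60 ✓; ∠(MC, CJ) = 90.00° ✓; |CJ| = 14.90 ✓; ∠CJG = 72.70° ✓; |JG| = 8.200 ✓; ∠JGP = 145.1° ✓; |GP| = 10.10 ✓; ∠GPV = 37.90° ✓; |PV| = 24.00 ✓; ∠PVH = 69.80° ✓; |VH| = 15.70 ✗.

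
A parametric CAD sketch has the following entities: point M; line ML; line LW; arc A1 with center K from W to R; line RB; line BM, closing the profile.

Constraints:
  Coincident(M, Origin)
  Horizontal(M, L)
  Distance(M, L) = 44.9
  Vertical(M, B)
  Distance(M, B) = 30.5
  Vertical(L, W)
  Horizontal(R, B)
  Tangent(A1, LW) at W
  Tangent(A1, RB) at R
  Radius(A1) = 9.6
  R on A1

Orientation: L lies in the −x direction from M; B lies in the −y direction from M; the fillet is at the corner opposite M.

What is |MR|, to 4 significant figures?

46.65

M is at the origin; ML is horizontal with |ML| = 44.9 and L on the −x side, so L = (-44.90, 0.000). MB is vertical with |MB| = 30.5 and B on the −y side, so B = (0.000, -30.50). The virtual corner opposite M is at (-44.90, -30.50). Tangency of A1 to LW means the radius KW is perpendicular to LW and since A1 is tangent to RB there, KR ⟂ RB, with radius 9.6, so the center K sits 9.6 in from both sides at K = (-35.30, -20.90). That places the tangent points at W = (-44.90, -20.90) on LW and R = (-35.30, -30.50) on RB. Then |MR| = |R − M| = 46.65.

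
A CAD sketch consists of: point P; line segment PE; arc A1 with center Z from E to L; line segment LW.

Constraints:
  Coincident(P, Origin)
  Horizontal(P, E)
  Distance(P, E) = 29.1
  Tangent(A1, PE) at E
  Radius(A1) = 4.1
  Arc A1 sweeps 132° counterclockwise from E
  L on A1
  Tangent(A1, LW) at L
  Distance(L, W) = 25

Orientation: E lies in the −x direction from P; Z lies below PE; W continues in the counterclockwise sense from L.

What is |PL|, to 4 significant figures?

32.87

Since A1 is tangent to PE there, ZE ⟂ PE, so Z = E + (0, -4.1) = (-29.10, -4.100). On A1, E sits at bearing 90° from Z; a 132° counterclockwise sweep puts L at bearing 222°, so L = Z + 4.1·(cos 222°, sin 222°) = (-32.15, -6.843). Then |PL| = |L − P| = 32.87.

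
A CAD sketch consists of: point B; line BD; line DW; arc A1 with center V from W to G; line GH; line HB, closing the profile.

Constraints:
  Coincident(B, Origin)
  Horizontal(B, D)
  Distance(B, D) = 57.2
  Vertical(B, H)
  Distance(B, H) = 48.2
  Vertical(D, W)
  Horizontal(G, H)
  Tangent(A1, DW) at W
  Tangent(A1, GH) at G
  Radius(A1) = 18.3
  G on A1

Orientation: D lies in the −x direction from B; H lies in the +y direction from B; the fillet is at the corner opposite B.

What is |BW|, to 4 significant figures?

64.54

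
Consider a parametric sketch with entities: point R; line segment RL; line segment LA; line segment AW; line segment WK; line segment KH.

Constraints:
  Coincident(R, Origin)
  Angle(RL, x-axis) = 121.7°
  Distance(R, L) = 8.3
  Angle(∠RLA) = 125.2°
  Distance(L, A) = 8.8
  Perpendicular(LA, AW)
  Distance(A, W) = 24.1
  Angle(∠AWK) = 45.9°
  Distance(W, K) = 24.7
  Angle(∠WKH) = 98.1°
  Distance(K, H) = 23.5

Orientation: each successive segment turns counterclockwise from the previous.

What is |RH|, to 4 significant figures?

21.21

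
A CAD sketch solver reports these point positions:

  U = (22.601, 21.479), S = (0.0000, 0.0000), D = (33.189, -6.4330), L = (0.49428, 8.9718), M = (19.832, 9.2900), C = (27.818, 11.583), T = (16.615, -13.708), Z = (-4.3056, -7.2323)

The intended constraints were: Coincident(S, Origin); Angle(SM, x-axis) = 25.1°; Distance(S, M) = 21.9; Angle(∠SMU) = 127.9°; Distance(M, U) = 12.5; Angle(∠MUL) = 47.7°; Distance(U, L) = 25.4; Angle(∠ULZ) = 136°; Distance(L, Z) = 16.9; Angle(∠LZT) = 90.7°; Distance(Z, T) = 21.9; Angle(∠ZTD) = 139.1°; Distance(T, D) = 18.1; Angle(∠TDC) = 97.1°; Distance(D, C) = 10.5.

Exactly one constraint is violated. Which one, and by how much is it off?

Distance(D, C) = 10.5 — off by 8.30.

S = (0.00, 0.00) ✓; SM at 25.10° ✓; |SM| = 21.90 ✓; ∠SMU = 127.9° ✓; |MU| = 12.50 ✓; ∠MUL = 47.70° ✓; |UL| = 25.40 ✓; ∠ULZ = 136.0° ✓; |LZ| = 16.90 ✓; ∠LZT = 90.70° ✓; |ZT| = 21.90 ✓; ∠ZTD = 139.1° ✓; |TD| = 18.10 ✓; ∠TDC = 97.10° ✓; |DC| = 18.80 ✗.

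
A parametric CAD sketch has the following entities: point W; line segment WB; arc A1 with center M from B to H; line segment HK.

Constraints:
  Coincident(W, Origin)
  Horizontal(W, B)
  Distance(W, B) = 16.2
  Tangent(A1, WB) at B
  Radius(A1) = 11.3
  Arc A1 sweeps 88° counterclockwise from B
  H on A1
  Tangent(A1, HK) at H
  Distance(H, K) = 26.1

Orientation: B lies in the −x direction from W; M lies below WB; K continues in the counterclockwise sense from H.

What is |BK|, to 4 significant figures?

38.95

On A1, B sits at bearing 90° from M; an 88° counterclockwise sweep puts H at bearing 178°, so H = M + 11.3·(cos 178°, sin 178°) = (-27.49, -10.91). The tangent condition forces MH to be normal to HK, so HK runs along (−sin 178°, cos 178°); with |HK| = 26.1, K = (-28.40, -36.99). Then |BK| = |K − B| = 38.95.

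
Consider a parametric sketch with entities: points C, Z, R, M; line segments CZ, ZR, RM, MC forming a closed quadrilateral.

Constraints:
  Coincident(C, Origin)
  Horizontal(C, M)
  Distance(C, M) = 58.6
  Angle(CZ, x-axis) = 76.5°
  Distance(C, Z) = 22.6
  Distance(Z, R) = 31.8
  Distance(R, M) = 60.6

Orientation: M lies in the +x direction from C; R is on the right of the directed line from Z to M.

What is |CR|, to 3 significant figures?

9.23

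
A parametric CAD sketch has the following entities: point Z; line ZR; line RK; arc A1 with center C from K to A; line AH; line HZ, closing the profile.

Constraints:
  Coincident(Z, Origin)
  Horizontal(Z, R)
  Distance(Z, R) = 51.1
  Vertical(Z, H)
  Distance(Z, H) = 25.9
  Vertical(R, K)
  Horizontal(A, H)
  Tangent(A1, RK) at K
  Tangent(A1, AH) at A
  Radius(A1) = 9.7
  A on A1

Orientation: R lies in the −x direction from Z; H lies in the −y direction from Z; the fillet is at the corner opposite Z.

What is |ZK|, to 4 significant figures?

53.61

The virtual corner opposite Z is at (-51.10, -25.90). The tangent condition forces CK to be normal to RK and tangency of A1 to AH means the radius CA is perpendicular to AH, with radius 9.7, so the center C sits 9.7 in from both sides at C = (-41.40, -16.20). That places the tangent points at K = (-51.10, -16.20) on RK and A = (-41.40, -25.90) on AH. Then |ZK| = |K − Z| = 53.61.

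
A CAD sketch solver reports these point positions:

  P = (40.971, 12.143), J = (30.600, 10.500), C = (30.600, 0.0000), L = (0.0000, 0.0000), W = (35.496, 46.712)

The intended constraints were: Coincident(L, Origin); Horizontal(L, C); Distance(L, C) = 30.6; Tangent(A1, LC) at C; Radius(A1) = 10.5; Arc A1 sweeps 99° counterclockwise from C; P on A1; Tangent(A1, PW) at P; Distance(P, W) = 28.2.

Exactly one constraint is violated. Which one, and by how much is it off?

Distance(P, W) = 28.2 — off by 6.80.

L = (0.00, 0.00) ✓; L.y = 0.00, C.y = 0.00 ✓; |LC| = 30.60 ✓; ∠(JC, CL) = 90.00° ✓; |JC| = 10.50 ✓; bearing(J→P) − bearing(J→C) = 99.00° ✓; |JP| = 10.50 ✓; ∠(JP, PW) = 90.00° ✓; |PW| = 35.00 ✗.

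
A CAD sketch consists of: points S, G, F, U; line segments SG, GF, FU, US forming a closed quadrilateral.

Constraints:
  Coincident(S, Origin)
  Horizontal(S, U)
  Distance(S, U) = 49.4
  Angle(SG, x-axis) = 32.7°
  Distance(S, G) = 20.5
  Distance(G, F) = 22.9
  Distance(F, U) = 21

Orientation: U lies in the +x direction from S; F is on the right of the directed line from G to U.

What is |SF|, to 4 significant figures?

31.01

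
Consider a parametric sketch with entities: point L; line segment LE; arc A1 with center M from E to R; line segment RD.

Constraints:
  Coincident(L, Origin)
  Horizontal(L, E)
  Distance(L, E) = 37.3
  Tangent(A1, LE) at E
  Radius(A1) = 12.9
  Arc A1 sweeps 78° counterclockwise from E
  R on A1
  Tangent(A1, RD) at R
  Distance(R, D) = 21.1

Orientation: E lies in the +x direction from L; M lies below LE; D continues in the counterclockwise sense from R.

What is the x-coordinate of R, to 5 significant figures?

24.682

L is at the origin; L and E share the same y with |LE| = 37.3 and E on the +x side, so E = (37.300, 0.0000). Since A1 is tangent to LE there, ME ⟂ LE, so M = E + (0, -12.9) = (37.300, -12.900). On A1, E sits at bearing 90° from M; a 78° counterclockwise sweep puts R at bearing 168°, so R = M + 12.9·(cos 168°, sin 168°) = (24.682, -10.218). So R.x = 24.682.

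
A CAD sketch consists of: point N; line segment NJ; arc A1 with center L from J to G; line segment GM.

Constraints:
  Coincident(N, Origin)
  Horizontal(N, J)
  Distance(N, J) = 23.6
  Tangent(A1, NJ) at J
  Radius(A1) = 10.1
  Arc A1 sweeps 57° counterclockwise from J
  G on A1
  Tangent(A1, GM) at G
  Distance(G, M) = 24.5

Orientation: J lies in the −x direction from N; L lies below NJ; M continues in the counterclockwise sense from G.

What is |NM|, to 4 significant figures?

51.91

N is at the origin; NJ is horizontal with |NJ| = 23.6 and J on the −x side, so J = (-23.60, 0.000). Since A1 is tangent to NJ there, LJ ⟂ NJ, so L = J + (0, -10.1) = (-23.60, -10.10). On A1, J sits at bearing 90° from L; a 57° counterclockwise sweep puts G at bearing 147°, so G = L + 10.1·(cos 147°, sin 147°) = (-32.07, -4.599). Tangency of A1 to GM means the radius LG is perpendicular to GM, so GM runs along (−sin 147°, cos 147°); with |GM| = 24.5, M = (-45.41, -25.15). Then |NM| = |M − N| = 51.91.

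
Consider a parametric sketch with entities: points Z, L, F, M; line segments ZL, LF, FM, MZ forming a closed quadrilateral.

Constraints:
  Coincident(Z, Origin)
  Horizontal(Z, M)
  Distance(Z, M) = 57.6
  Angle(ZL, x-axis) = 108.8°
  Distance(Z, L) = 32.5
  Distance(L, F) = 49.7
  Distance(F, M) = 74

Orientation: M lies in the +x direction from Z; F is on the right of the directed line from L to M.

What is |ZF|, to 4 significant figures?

23.43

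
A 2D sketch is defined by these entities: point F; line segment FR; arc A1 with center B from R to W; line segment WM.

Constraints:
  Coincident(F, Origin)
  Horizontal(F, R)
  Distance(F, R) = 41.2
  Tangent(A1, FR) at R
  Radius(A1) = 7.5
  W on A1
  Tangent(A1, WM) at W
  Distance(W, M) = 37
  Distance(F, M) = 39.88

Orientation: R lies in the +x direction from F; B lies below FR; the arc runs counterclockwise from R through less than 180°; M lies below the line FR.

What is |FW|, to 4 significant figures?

34.86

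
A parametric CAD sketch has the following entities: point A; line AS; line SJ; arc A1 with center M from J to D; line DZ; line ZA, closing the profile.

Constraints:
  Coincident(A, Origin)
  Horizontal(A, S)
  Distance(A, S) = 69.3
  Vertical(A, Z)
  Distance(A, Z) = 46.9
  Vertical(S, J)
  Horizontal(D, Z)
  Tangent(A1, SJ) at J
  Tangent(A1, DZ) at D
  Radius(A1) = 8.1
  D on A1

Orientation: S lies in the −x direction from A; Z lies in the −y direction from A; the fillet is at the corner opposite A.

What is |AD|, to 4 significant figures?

77.10

A is at the origin; A and S share the same y with |AS| = 69.3 and S on the −x side, so S = (-69.30, 0.000). AZ is vertical with |AZ| = 46.9 and Z on the −y side, so Z = (0.000, -46.90). The virtual corner opposite A is at (-69.30, -46.90). A1 meets SJ tangentially, so MJ is at right angles to SJ and since A1 is tangent to DZ there, MD ⟂ DZ, with radius 8.1, so the center M sits 8.1 in from both sides at M = (-61.20, -38.80). That places the tangent points at J = (-69.30, -38.80) on SJ and D = (-61.20, -46.90) on DZ. Then |AD| = |D − A| = 77.10.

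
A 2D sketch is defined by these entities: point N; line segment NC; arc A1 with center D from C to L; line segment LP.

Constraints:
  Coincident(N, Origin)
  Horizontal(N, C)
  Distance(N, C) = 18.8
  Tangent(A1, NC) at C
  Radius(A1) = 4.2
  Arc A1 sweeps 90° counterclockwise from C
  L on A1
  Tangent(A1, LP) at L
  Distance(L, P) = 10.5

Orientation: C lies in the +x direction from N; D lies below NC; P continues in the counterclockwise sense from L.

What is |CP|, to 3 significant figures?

15.3

On A1, C sits at bearing 90° from D; a 90° counterclockwise sweep puts L at bearing 180°, so L = D + 4.2·(cos 180°, sin 180°) = (14.6, -4.20). A1 meets LP tangentially, so DL is at right angles to LP, so LP runs along (−sin 180°, cos 180°); with |LP| = 10.5, P = (14.6, -14.7). Then |CP| = |P − C| = 15.3.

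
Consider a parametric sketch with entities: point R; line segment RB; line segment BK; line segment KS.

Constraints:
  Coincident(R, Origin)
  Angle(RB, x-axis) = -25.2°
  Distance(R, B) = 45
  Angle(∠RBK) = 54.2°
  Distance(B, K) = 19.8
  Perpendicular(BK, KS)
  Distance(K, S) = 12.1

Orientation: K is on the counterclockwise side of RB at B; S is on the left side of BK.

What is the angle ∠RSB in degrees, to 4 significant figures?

136.4°

R is at the origin; RB runs at -25.2° with length 45.0, so B = 45.0·(cos -25.2°, sin -25.2°) = (40.72, -19.16). ∠RBK = 54.2°, so BK runs at -25.2° + (180° − 54.2°) = 100.6° from the x-axis; with |BK| = 19.8, K = B + 19.8·(cos 100.6°, sin 100.6°) = (37.07, 0.3021). BK ⟂ KS; with |KS| = 12.1 on the left of BK, S = K + 12.1·(-0.9829, -0.1840) = (25.18, -1.924). Then cos ∠RSB = SR·SB / (|SR||SB|), giving 136.4°.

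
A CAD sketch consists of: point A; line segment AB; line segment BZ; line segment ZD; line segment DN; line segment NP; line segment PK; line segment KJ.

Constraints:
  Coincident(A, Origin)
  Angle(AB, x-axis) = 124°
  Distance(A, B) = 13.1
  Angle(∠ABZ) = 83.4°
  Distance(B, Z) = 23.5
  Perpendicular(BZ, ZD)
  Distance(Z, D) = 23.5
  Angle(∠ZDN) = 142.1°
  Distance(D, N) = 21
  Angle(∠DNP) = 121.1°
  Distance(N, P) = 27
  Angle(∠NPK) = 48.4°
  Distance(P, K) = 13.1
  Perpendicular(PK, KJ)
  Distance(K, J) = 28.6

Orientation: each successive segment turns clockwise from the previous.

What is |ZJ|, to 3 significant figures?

50.8

A is at the origin; AB runs at 124.0° with length 13.1, so B = (-7.33, 10.9). ∠ABZ = 83.4° gives BZ at 27.4° from the x-axis; with |BZ| = 23.5, Z = (13.5, 21.7). BZ ⟂ ZD, so ZD runs at -62.6°; with |ZD| = 23.5, D = (24.4, 0.811). ∠ZDN = 142.1° gives DN at -100° from the x-axis; with |DN| = 21.0, N = (20.5, -19.8). ∠DNP = 121.1° gives NP at -159° from the x-axis; with |NP| = 27.0, P = (-4.75, -29.3). ∠NPK = 48.4° gives PK at 69.0° from the x-axis; with |PK| = 13.1, K = (-0.0530, -17.1). PK ⟂ KJ, so KJ runs at -21.0°; with |KJ| = 28.6, J = (26.6, -27.4). Then |ZJ| = |J − Z| = 50.8.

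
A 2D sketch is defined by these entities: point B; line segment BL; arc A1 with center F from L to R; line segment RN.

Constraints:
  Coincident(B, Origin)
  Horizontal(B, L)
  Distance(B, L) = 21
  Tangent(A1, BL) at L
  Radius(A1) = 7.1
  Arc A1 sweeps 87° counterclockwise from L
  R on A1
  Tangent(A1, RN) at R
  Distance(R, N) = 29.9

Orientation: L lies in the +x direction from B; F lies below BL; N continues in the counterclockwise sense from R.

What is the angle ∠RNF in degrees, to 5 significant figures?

13.358°

B is at the origin; BL is horizontal with |BL| = 21.0 and L on the +x side, so L = (21.000, 0.0000). Since A1 is tangent to BL there, FL ⟂ BL, so F = L + (0, -7.1) = (21.000, -7.1000). On A1, L sits at bearing 90° from F; an 87° counterclockwise sweep puts R at bearing 177°, so R = F + 7.1·(cos 177°, sin 177°) = (13.910, -6.7284). A1 meets RN tangentially, so FR is at right angles to RN, so RN runs along (−sin 177°, cos 177°); with |RN| = 29.9, N = (12.345, -36.587). Then cos ∠RNF = NR·NF / (|NR||NF|), giving 13.358°.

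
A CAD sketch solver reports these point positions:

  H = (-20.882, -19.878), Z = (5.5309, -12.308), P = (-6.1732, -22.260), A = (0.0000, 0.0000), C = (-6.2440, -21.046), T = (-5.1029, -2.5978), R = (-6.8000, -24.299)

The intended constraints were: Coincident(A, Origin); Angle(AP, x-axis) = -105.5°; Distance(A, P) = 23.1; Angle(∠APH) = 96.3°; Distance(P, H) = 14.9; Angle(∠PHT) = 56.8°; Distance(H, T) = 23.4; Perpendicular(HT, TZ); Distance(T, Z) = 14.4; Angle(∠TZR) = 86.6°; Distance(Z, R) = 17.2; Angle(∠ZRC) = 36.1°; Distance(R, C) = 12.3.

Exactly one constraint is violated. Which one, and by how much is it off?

Distance(R, C) = 12.3 — off by 9.00.

A = (0.00, 0.00) ✓; AP at -105.5° ✓; |AP| = 23.10 ✓; ∠APH = 96.30° ✓; |PH| = 14.90 ✓; ∠PHT = 56.80° ✓; |HT| = 23.40 ✓; ∠(HT, TZ) = 90.00° ✓; |TZ| = 14.40 ✓; ∠TZR = 86.60° ✓; |ZR| = 17.20 ✓; ∠ZRC = 36.10° ✓; |RC| = 3.300 ✗.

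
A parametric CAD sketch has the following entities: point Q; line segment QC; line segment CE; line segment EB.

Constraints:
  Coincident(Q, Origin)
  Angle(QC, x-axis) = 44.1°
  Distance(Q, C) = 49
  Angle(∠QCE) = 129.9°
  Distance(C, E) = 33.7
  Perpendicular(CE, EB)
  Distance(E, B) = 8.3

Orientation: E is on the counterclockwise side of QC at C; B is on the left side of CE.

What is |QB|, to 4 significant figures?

71.41

Q is at the origin; QC runs at 44.1° with length 49.0, so C = 49.0·(cos 44.1°, sin 44.1°) = (35.19, 34.10). ∠QCE = 129.9°, so CE runs at 44.1° + (180° − 129.9°) = 94.20° from the x-axis; with |CE| = 33.7, E = C + 33.7·(cos 94.20°, sin 94.20°) = (32.72, 67.71). CE ⟂ EB; with |EB| = 8.3 on the left of CE, B = E + 8.3·(-0.9973, -0.07324) = (24.44, 67.10). Then |QB| = |B − Q| = 71.41.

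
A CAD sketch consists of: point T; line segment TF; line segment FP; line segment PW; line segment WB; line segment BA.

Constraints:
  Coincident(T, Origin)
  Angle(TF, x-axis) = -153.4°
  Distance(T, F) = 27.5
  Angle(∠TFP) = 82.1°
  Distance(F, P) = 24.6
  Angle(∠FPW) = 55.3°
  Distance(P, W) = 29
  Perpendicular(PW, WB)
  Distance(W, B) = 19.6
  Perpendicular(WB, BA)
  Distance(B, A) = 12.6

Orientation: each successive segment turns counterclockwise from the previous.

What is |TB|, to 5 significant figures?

18.739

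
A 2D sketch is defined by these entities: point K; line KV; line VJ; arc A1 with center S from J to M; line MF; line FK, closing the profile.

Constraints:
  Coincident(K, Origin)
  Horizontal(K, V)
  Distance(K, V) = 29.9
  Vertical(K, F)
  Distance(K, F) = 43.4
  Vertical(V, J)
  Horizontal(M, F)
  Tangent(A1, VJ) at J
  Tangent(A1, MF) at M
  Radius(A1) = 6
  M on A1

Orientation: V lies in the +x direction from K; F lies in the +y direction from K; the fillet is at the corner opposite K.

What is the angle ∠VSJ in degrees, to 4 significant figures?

80.89°

K is at the origin; KV is horizontal with |KV| = 29.9 and V on the +x side, so V = (29.90, 0.000). KF is vertical with |KF| = 43.4 and F on the +y side, so F = (0.000, 43.40). The virtual corner opposite K is at (29.90, 43.40). Since A1 is tangent to VJ there, SJ ⟂ VJ and tangency of A1 to MF means the radius SM is perpendicular to MF, with radius 6.0, so the center S sits 6.0 in from both sides at S = (23.90, 37.40). That places the tangent points at J = (29.90, 37.40) on VJ and M = (23.90, 43.40) on MF. Then cos ∠VSJ = SV·SJ / (|SV||SJ|), giving 80.89°.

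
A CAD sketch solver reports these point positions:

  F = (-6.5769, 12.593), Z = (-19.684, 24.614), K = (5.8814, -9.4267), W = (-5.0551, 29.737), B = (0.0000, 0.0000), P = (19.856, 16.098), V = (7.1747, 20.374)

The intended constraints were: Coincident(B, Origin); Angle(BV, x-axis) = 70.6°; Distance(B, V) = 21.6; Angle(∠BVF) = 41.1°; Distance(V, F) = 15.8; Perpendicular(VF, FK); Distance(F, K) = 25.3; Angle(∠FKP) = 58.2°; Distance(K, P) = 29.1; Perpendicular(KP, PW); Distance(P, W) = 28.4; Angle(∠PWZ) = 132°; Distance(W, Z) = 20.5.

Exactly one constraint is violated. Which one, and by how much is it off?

Distance(W, Z) = 20.5 — off by 5.00.

B = (0.00, 0.00) ✓; BV at 70.60° ✓; |BV| = 21.60 ✓; ∠BVF = 41.10° ✓; |VF| = 15.80 ✓; ∠(VF, FK) = 90.00° ✓; |FK| = 25.30 ✓; ∠FKP = 58.20° ✓; |KP| = 29.10 ✓; ∠(KP, PW) = 90.00° ✓; |PW| = 28.40 ✓; ∠PWZ = 132.0° ✓; |WZ| = 15.50 ✗.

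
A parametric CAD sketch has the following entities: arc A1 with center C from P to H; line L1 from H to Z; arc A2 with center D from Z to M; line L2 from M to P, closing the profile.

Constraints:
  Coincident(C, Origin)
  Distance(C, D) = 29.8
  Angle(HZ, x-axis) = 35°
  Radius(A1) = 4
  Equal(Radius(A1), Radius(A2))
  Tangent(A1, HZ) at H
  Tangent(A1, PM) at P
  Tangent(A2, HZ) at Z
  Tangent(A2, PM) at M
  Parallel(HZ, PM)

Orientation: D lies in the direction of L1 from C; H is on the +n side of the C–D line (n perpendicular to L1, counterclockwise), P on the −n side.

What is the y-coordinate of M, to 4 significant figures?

13.82

The slot axis is L1's direction at 35.0°, so u = (cos 35.0°, sin 35.0°) = (0.8192, 0.5736) and n = (−sin 35.0°, cos 35.0°) = (-0.5736, 0.8192). C is at the origin and D lies 29.8 along u from C, so D = 29.8·u = (24.41, 17.09). Tangency of A1 to both parallel lines with radius 4.0 puts H and P at C ± 4.0·n: H = (-2.294, 3.277), P = (2.294, -3.277). Equal radii place Z and M the same way about D: Z = D + 4.0·n = (22.12, 20.37), M = D − 4.0·n = (26.71, 13.82). So M.y = 13.82.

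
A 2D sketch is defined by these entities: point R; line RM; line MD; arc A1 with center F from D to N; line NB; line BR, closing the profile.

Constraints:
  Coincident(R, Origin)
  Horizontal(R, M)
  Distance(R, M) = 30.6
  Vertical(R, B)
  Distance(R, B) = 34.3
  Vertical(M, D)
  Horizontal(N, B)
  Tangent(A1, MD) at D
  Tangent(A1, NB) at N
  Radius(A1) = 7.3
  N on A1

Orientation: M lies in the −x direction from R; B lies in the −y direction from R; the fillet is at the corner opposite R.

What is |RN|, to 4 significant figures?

41.47

The virtual corner opposite R is at (-30.60, -34.30). The tangent condition forces FD to be normal to MD and tangency of A1 to NB means the radius FN is perpendicular to NB, with radius 7.3, so the center F sits 7.3 in from both sides at F = (-23.30, -27.00). That places the tangent points at D = (-30.60, -27.00) on MD and N = (-23.30, -34.30) on NB. Then |RN| = |N − R| = 41.47.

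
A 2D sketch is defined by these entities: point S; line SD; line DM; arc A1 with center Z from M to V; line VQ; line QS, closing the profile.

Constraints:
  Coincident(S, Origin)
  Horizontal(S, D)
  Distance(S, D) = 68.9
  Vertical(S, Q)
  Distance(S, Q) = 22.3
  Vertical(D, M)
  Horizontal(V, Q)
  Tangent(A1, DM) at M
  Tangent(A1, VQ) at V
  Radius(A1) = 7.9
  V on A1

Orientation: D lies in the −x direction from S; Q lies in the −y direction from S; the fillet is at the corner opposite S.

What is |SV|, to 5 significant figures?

64.948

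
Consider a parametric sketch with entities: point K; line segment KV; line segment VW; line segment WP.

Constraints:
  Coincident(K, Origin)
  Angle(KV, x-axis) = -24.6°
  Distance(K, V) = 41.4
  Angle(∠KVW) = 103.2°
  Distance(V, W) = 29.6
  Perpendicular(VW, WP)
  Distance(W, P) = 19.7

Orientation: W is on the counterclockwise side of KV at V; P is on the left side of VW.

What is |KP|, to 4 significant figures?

44.16

∠KVW = 103.2°, so VW runs at -24.6° + (180° − 103.2°) = 52.20° from the x-axis; with |VW| = 29.6, W = V + 29.6·(cos 52.20°, sin 52.20°) = (55.78, 6.155). The perpendicularity gives WP at right angles to VW; with |WP| = 19.7 on the left of VW, P = W + 19.7·(-0.7902, 0.6129) = (40.22, 18.23). Then |KP| = |P − K| = 44.16.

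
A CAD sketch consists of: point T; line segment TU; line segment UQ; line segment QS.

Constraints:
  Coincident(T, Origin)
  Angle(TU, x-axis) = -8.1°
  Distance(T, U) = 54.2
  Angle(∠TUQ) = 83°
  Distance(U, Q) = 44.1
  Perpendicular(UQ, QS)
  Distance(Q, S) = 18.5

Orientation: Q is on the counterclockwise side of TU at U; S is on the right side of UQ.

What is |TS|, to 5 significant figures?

81.441

∠TUQ = 83.0°, so UQ runs at -8.1° + (180° − 83.0°) = 88.900° from the x-axis; with |UQ| = 44.1, Q = U + 44.1·(cos 88.900°, sin 88.900°) = (54.506, 36.455). UQ is perpendicular to QS; with |QS| = 18.5 on the right of UQ, S = Q + 18.5·(0.99982, -0.019197) = (73.002, 36.100). Then |TS| = |S − T| = 81.441.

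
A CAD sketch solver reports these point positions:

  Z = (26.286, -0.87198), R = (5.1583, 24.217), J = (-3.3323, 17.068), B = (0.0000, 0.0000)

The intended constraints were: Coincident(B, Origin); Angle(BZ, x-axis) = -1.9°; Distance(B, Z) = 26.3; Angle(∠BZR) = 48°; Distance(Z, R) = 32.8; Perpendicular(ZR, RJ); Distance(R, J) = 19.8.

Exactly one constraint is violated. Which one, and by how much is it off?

Distance(R, J) = 19.8 — off by 8.70.

B = (0.00, 0.00) ✓; BZ at -1.900° ✓; |BZ| = 26.30 ✓; ∠BZR = 48.00° ✓; |ZR| = 32.80 ✓; ∠(ZR, RJ) = 90.00° ✓; |RJ| = 11.10 ✗.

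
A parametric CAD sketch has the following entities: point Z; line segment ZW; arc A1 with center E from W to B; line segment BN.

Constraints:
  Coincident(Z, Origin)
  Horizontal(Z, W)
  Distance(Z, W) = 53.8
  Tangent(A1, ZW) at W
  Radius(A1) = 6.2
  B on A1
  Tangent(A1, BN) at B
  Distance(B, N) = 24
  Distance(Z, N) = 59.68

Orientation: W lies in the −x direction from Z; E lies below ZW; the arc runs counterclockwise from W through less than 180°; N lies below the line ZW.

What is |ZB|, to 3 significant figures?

60.2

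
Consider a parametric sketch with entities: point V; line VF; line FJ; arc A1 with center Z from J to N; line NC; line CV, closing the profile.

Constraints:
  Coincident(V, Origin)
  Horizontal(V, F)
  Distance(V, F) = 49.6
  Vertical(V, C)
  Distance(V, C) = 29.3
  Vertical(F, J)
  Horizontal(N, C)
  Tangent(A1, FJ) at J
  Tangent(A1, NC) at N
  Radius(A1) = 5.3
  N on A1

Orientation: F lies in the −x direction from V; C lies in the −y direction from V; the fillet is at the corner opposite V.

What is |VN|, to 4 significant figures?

53.11

V is at the origin; V and F share the same y with |VF| = 49.6 and F on the −x side, so F = (-49.60, 0.000). VC is vertical with |VC| = 29.3 and C on the −y side, so C = (0.000, -29.30). The virtual corner opposite V is at (-49.60, -29.30). A1 meets FJ tangentially, so ZJ is at right angles to FJ and the tangent condition forces ZN to be normal to NC, with radius 5.3, so the center Z sits 5.3 in from both sides at Z = (-44.30, -24.00). That places the tangent points at J = (-49.60, -24.00) on FJ and N = (-44.30, -29.30) on NC. Then |VN| = |N − V| = 53.11.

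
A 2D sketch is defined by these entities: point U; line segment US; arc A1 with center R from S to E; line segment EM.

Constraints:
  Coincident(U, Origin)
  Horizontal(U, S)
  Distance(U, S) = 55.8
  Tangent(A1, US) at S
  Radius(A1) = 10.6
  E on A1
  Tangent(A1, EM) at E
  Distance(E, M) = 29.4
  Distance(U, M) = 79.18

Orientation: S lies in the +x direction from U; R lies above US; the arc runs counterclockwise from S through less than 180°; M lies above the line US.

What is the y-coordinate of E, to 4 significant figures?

9.672

Checks: |RE| = 10.60 ✓; ∠(RE, EM) = 90.00° ✓; |EM| = 29.40 ✓; |UM| = 79.18 ✓.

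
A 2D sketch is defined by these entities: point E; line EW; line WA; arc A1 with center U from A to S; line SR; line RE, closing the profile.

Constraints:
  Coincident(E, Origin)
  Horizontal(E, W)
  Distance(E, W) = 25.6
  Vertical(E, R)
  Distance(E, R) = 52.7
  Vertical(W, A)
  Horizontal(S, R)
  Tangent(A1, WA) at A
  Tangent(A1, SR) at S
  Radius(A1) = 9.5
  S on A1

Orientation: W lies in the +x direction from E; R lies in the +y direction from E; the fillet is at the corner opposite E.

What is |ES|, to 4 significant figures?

55.10

E is at the origin; EW is horizontal with |EW| = 25.6 and W on the +x side, so W = (25.60, 0.000). ER is vertical with |ER| = 52.7 and R on the +y side, so R = (0.000, 52.70). The virtual corner opposite E is at (25.60, 52.70). A1 meets WA tangentially, so UA is at right angles to WA and the tangent condition forces US to be normal to SR, with radius 9.5, so the center U sits 9.5 in from both sides at U = (16.10, 43.20). That places the tangent points at A = (25.60, 43.20) on WA and S = (16.10, 52.70) on SR. Then |ES| = |S − E| = 55.10.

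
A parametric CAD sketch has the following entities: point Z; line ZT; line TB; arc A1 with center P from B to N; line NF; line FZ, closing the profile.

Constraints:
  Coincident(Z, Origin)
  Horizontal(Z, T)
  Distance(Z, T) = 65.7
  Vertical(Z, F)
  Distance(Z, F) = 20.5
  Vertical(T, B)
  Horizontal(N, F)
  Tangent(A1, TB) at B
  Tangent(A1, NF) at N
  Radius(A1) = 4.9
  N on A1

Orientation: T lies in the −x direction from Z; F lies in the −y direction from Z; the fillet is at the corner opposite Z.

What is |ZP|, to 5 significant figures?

62.769

Z is at the origin; Z and T share the same y with |ZT| = 65.7 and T on the −x side, so T = (-65.700, 0.0000). Z and F share the same x with |ZF| = 20.5 and F on the −y side, so F = (0.0000, -20.500). The virtual corner opposite Z is at (-65.700, -20.500). The tangent condition forces PB to be normal to TB and the tangent condition forces PN to be normal to NF, with radius 4.9, so the center P sits 4.9 in from both sides at P = (-60.800, -15.600). Then |ZP| = |P − Z| = 62.769.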